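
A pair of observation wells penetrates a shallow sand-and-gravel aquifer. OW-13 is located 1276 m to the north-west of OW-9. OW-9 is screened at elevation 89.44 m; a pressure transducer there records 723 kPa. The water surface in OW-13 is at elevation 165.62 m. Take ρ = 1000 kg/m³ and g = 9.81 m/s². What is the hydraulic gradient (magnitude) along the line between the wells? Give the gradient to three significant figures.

i ≈ 0.00194

Pressure head at OW-9: ψ = P/(ρg) = 723×1000 / (1000 × 9.81) = 73.70 m.
Total head at OW-9: h = z + ψ = 89.44 + 73.70 = 163.14 m.
Total head at OW-13: h = 165.62 m (water level in the piezometer is the total head).
Head difference: h(OW-9) − h(OW-13) = 163.14 − 165.62 = -2.48 m.
Hydraulic gradient: i = |Δh| / L = 2.48 / 1276 = 0.00194.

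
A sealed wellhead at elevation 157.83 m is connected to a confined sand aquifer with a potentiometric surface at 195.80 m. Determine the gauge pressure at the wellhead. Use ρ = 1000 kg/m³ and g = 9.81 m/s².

P ≈ 372 kPa

Head above the cap: Δh = 195.80 − 157.83 = 37.97 m.
P = ρgΔh = 1000 × 9.81 × 37.97 = 372486 Pa ≈ 372 kPa.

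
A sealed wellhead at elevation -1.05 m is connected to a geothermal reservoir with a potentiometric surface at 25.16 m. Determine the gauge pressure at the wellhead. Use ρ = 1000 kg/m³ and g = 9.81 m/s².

P ≈ 257 kPa

Head above the cap: Δh = 25.16 − (-1.05) = 26.21 m.
P = ρgΔh = 1000 × 9.81 × 26.21 = 257120 Pa ≈ 257 kPa.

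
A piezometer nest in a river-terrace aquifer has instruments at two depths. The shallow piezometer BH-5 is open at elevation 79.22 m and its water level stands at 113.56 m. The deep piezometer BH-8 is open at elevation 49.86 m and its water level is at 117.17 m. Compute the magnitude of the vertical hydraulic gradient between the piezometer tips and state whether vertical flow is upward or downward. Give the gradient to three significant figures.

Total head at BH-5: h = 113.56 m (water level in the standpipe).
Total head at BH-8: h = 117.17 m.
Δh = h(BH-5) − h(BH-8) = 113.56 − 117.17 = -3.61 m.
Vertical separation Δz = 79.22 − 49.86 = 29.36 m.
|i_v| = |Δh| / Δz = 3.61 / 29.36 = 0.123.
Head is higher in the deep piezometer, so vertical flow is upward (discharge condition).

|i_v| ≈ 0.123; vertical flow is upward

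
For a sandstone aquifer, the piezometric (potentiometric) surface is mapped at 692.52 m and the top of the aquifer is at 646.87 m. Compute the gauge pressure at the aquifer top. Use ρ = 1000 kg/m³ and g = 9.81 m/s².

Pressure head at the aquifer top: ψ = h − z = 692.52 − 646.87 = 45.65 m.
P = ρgψ = 1000 × 9.81 × 45.65 = 447826 Pa ≈ 448 kPa.

P ≈ 448 kPa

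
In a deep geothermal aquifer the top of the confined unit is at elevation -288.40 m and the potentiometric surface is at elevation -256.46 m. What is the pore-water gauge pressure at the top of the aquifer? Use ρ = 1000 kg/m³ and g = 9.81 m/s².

Pressure head at the aquifer top: ψ = h − z = -256.46 − (-288.40) = 31.94 m.
P = ρgψ = 1000 × 9.81 × 31.94 = 313331 Pa ≈ 313 kPa.

P ≈ 313 kPa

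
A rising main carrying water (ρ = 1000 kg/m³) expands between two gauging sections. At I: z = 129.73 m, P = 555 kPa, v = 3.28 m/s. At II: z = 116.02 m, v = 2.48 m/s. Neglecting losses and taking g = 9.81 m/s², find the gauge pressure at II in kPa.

P₂ ≈ 692 kPa

Pressure head at I: ψ₁ = P₁/(ρg) = 555×1000 / (1000 × 9.81) = 56.57 m.
Velocity heads: v₁²/2g = 3.28²/19.62 = 0.548 m; v₂²/2g = 2.48²/19.62 = 0.313 m.
Total head H = z₁ + ψ₁ + v₁²/2g = 129.73 + 56.57 + 0.548 = 186.85 m.
ψ₂ = H − z₂ − v₂²/2g = 186.85 − 116.02 − 0.313 = 70.52 m.
P₂ = ρgψ₂ = 1000 × 9.81 × 70.52 ≈ 692 kPa.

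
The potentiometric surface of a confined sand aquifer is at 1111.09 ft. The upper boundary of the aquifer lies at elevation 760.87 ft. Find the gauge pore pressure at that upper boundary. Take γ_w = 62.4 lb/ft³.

Pressure head at the aquifer top: ψ = h − z = 1111.09 − 760.87 = 350.22 ft.
P = γψ/144 = 62.4 × 350.22 / 144 = 152 psi.

P ≈ 152 psi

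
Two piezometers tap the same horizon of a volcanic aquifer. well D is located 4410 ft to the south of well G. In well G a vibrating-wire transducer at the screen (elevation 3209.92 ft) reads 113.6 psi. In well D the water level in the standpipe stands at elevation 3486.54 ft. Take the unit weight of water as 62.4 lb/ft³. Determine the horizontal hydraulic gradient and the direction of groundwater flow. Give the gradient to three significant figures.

i ≈ 0.00328; groundwater flows toward the north

Pressure head at well G: ψ = 144·P/γ = 144 × 113.6 / 62.4 = 262.15 ft.
Total head at well G: h = z + ψ = 3209.92 + 262.15 = 3472.07 ft.
Total head at well D: h = 3486.54 ft (water level in the piezometer is the total head).
Head difference: h(well G) − h(well D) = 3472.07 − 3486.54 = -14.47 ft.
Hydraulic gradient: i = |Δh| / L = 14.47 / 4410 = 0.00328.
Flow is from higher to lower head: from well D toward well G, i.e. toward the north.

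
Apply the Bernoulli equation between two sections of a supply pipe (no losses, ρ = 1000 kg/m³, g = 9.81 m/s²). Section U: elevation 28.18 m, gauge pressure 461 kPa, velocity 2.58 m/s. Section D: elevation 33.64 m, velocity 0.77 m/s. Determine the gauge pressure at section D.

P₂ ≈ 410 kPa

Pressure head at U: ψ₁ = P₁/(ρg) = 461×1000 / (1000 × 9.81) = 46.99 m.
Velocity heads: v₁²/2g = 2.58²/19.62 = 0.339 m; v₂²/2g = 0.77²/19.62 = 0.030 m.
Total head H = z₁ + ψ₁ + v₁²/2g = 28.18 + 46.99 + 0.339 = 75.51 m.
ψ₂ = H − z₂ − v₂²/2g = 75.51 − 33.64 − 0.030 = 41.84 m.
P₂ = ρgψ₂ = 1000 × 9.81 × 41.84 ≈ 410 kPa.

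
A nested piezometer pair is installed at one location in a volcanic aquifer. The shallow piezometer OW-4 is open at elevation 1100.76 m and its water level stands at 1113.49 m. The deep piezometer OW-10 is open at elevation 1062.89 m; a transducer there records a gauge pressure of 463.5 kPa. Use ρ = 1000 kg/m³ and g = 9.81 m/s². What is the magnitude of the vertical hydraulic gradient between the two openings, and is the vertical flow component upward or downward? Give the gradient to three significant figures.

|i_v| ≈ 0.0885; vertical flow is downward

Total head at OW-4: h = 1113.49 m (water level in the standpipe).
Pressure head at OW-10: ψ = P/(ρg) = 463.5×1000 / (1000 × 9.81) = 47.25 m.
Total head at OW-10: h = z + ψ = 1062.89 + 47.25 = 1110.14 m.
Δh = h(OW-4) − h(OW-10) = 1113.49 − 1110.14 = 3.35 m.
Vertical separation Δz = 1100.76 − 1062.89 = 37.87 m.
|i_v| = |Δh| / Δz = 3.35 / 37.87 = 0.0885.
Head is higher in the shallow piezometer, so vertical flow is downward (recharge condition).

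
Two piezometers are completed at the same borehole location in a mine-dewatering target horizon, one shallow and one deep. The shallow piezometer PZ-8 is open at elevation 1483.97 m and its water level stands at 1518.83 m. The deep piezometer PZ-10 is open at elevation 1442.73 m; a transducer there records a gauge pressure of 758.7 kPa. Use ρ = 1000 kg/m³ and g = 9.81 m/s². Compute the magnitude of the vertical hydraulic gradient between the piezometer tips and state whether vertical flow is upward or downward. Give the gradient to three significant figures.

Total head at PZ-8: h = 1518.83 m (water level in the standpipe).
Pressure head at PZ-10: ψ = P/(ρg) = 758.7×1000 / (1000 × 9.81) = 77.34 m.
Total head at PZ-10: h = z + ψ = 1442.73 + 77.34 = 1520.07 m.
Δh = h(PZ-8) − h(PZ-10) = 1518.83 − 1520.07 = -1.24 m.
Vertical separation Δz = 1483.97 − 1442.73 = 41.24 m.
|i_v| = |Δh| / Δz = 1.24 / 41.24 = 0.0301.
Head is higher in the deep piezometer, so vertical flow is upward (discharge condition).

|i_v| ≈ 0.0301; vertical flow is upward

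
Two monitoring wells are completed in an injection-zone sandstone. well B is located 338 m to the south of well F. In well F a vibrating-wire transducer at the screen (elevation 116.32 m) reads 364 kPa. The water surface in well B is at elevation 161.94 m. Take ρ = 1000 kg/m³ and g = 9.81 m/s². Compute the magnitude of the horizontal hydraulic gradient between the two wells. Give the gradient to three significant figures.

i ≈ 0.0252

Pressure head at well F: ψ = P/(ρg) = 364×1000 / (1000 × 9.81) = 37.10 m.
Total head at well F: h = z + ψ = 116.32 + 37.10 = 153.42 m.
Total head at well B: h = 161.94 m (water level in the piezometer is the total head).
Head difference: h(well F) − h(well B) = 153.42 − 161.94 = -8.52 m.
Hydraulic gradient: i = |Δh| / L = 8.52 / 338 = 0.0252.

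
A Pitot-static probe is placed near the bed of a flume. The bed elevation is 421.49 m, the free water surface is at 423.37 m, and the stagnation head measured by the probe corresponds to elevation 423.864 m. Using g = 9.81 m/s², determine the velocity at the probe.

Near the bed, under hydrostatic conditions, the piezometric head (z + ψ) equals the free-surface elevation, 423.37 m.
Velocity head = total − piezometric = 423.864 − 423.37 = 0.494 m.
v = √(2g·h_v) = √(2 × 9.81 × 0.494) = 3.11 m/s.

v ≈ 3.11 m/s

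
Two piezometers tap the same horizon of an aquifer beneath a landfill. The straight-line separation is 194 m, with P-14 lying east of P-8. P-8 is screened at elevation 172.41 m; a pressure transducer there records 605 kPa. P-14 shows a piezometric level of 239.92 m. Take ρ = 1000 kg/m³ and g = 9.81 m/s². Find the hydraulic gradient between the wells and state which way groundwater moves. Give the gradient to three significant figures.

Pressure head at P-8: ψ = P/(ρg) = 605×1000 / (1000 × 9.81) = 61.67 m.
Total head at P-8: h = z + ψ = 172.41 + 61.67 = 234.08 m.
Total head at P-14: h = 239.92 m (water level in the piezometer is the total head).
Head difference: h(P-8) − h(P-14) = 234.08 − 239.92 = -5.84 m.
Hydraulic gradient: i = |Δh| / L = 5.84 / 194 = 0.0301.
Flow is from higher to lower head: from P-14 toward P-8, i.e. toward the west.

i ≈ 0.0301; groundwater flows toward the west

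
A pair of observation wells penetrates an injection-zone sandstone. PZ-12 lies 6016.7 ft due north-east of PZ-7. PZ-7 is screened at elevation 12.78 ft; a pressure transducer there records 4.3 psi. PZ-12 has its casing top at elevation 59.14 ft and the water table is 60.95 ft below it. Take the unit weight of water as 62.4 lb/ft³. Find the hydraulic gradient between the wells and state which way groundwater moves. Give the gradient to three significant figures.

Pressure head at PZ-7: ψ = 144·P/γ = 144 × 4.3 / 62.4 = 9.92 ft.
Total head at PZ-7: h = z + ψ = 12.78 + 9.92 = 22.70 ft.
Total head at PZ-12: h = 59.14 − 60.95 = -1.81 ft.
Head difference: h(PZ-7) − h(PZ-12) = 22.70 − (-1.81) = 24.51 ft.
Hydraulic gradient: i = |Δh| / L = 24.51 / 6016.7 = 0.00407.
Flow is from higher to lower head: from PZ-7 toward PZ-12, i.e. toward the north-east.

i ≈ 0.00407; groundwater flows toward the north-east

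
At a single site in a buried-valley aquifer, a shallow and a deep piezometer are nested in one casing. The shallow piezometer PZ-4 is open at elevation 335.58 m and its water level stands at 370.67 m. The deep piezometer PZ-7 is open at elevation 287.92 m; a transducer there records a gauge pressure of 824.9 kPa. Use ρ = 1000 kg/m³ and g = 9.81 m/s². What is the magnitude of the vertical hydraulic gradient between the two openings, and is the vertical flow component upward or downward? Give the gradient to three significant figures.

|i_v| ≈ 0.0281; vertical flow is upward

Total head at PZ-4: h = 370.67 m (water level in the standpipe).
Pressure head at PZ-7: ψ = P/(ρg) = 824.9×1000 / (1000 × 9.81) = 84.09 m.
Total head at PZ-7: h = z + ψ = 287.92 + 84.09 = 372.01 m.
Δh = h(PZ-4) − h(PZ-7) = 370.67 − 372.01 = -1.34 m.
Vertical separation Δz = 335.58 − 287.92 = 47.66 m.
|i_v| = |Δh| / Δz = 1.34 / 47.66 = 0.0281.
Head is higher in the deep piezometer, so vertical flow is upward (discharge condition).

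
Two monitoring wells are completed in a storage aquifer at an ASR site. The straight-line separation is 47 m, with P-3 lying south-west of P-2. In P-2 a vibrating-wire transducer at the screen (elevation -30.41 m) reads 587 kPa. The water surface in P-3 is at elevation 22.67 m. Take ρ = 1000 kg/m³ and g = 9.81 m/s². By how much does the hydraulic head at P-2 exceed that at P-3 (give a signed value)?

Δh ≈ 6.76 m

Pressure head at P-2: ψ = P/(ρg) = 587×1000 / (1000 × 9.81) = 59.84 m.
Total head at P-2: h = z + ψ = -30.41 + 59.84 = 29.43 m.
Total head at P-3: h = 22.67 m (water level in the piezometer is the total head).
Head difference: h(P-2) − h(P-3) = 29.43 − 22.67 = 6.76 m.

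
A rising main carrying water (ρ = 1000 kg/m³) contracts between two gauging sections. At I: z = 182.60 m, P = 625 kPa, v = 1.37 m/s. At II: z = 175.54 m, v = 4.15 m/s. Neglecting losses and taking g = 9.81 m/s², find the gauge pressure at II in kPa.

P₂ ≈ 687 kPa

Pressure head at I: ψ₁ = P₁/(ρg) = 625×1000 / (1000 × 9.81) = 63.71 m.
Velocity heads: v₁²/2g = 1.37²/19.62 = 0.096 m; v₂²/2g = 4.15²/19.62 = 0.878 m.
Total head H = z₁ + ψ₁ + v₁²/2g = 182.60 + 63.71 + 0.096 = 246.41 m.
ψ₂ = H − z₂ − v₂²/2g = 246.41 − 175.54 − 0.878 = 69.99 m.
P₂ = ρgψ₂ = 1000 × 9.81 × 69.99 ≈ 687 kPa.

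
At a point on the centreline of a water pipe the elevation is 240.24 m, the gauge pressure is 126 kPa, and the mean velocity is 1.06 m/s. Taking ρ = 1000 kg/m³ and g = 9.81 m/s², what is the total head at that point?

Pressure head ψ = P/(ρg) = 126×1000 / (1000 × 9.81) = 12.84 m.
Velocity head = v²/(2g) = 1.06² / (2 × 9.81) = 0.057 m.
h = z + ψ + v²/(2g) = 240.24 + 12.84 + 0.057 = 253.14 m.

h ≈ 253.14 m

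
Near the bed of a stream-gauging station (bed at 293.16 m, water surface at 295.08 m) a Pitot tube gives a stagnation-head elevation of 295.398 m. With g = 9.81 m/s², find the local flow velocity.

v ≈ 2.50 m/s

Near the bed, under hydrostatic conditions, the piezometric head (z + ψ) equals the free-surface elevation, 295.08 m.
Velocity head = total − piezometric = 295.398 − 295.08 = 0.318 m.
v = √(2g·h_v) = √(2 × 9.81 × 0.318) = 2.50 m/s.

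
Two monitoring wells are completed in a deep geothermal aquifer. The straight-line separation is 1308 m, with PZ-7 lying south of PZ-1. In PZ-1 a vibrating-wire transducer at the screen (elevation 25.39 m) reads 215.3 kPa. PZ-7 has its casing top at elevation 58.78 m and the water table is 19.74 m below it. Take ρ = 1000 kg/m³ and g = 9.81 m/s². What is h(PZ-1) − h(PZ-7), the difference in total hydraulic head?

Pressure head at PZ-1: ψ = P/(ρg) = 215.3×1000 / (1000 × 9.81) = 21.95 m.
Total head at PZ-1: h = z + ψ = 25.39 + 21.95 = 47.34 m.
Total head at PZ-7: h = 58.78 − 19.74 = 39.04 m.
Head difference: h(PZ-1) − h(PZ-7) = 47.34 − 39.04 = 8.30 m.

Δh ≈ 8.30 m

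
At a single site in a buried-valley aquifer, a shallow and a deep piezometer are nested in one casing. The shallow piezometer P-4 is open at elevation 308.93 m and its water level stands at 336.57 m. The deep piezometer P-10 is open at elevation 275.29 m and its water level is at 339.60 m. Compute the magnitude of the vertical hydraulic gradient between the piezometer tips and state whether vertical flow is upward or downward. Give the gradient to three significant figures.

|i_v| ≈ 0.0901; vertical flow is upward

Total head at P-4: h = 336.57 m (water level in the standpipe).
Total head at P-10: h = 339.60 m.
Δh = h(P-4) − h(P-10) = 336.57 − 339.60 = -3.03 m.
Vertical separation Δz = 308.93 − 275.29 = 33.64 m.
|i_v| = |Δh| / Δz = 3.03 / 33.64 = 0.0901.
Head is higher in the deep piezometer, so vertical flow is upward (discharge condition).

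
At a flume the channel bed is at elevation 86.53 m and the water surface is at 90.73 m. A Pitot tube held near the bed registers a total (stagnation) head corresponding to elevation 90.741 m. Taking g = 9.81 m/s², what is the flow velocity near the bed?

v ≈ 0.465 m/s

Near the bed, under hydrostatic conditions, the piezometric head (z + ψ) equals the free-surface elevation, 90.73 m.
Velocity head = total − piezometric = 90.741 − 90.73 = 0.011 m.
v = √(2g·h_v) = √(2 × 9.81 × 0.011) = 0.465 m/s.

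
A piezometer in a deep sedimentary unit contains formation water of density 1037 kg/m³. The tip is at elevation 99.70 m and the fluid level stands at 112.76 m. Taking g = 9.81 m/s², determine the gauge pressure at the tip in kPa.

P ≈ 133 kPa

Pressure head ψ = h − z = 112.76 − 99.70 = 13.06 m.
P = ρgψ = 1037 × 9.81 × 13.06 = 132859 Pa ≈ 133 kPa.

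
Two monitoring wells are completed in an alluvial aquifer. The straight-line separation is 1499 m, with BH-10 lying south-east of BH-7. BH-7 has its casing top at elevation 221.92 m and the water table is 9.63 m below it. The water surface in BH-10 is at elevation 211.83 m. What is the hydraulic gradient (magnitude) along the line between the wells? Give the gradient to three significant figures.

i ≈ 0.000307

Total head at BH-7: h = 221.92 − 9.63 = 212.29 m.
Total head at BH-10: h = 211.83 m (water level in the piezometer is the total head).
Head difference: h(BH-7) − h(BH-10) = 212.29 − 211.83 = 0.46 m.
Hydraulic gradient: i = |Δh| / L = 0.46 / 1499 = 0.000307.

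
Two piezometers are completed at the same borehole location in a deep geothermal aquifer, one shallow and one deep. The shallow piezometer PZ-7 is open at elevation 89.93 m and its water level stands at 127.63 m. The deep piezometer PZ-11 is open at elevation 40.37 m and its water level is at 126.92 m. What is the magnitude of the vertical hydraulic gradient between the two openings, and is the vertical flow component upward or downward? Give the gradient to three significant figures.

Total head at PZ-7: h = 127.63 m (water level in the standpipe).
Total head at PZ-11: h = 126.92 m.
Δh = h(PZ-7) − h(PZ-11) = 127.63 − 126.92 = 0.71 m.
Vertical separation Δz = 89.93 − 40.37 = 49.56 m.
|i_v| = |Δh| / Δz = 0.71 / 49.56 = 0.0143.
Head is higher in the shallow piezometer, so vertical flow is downward (recharge condition).

|i_v| ≈ 0.0143; vertical flow is downward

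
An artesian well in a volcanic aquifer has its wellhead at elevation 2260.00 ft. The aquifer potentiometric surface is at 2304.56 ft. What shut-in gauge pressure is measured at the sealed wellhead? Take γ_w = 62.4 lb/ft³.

Head above the cap: Δh = 2304.56 − 2260.00 = 44.56 ft.
P = γΔh/144 = 62.4 × 44.56 / 144 = 19.3 psi.

P ≈ 19.3 psi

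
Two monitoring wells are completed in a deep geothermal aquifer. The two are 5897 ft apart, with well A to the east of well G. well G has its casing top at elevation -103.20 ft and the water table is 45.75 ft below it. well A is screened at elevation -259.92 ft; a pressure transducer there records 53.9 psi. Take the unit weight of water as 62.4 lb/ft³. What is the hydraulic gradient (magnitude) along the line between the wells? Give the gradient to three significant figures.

i ≈ 0.00227

Total head at well G: h = -103.20 − 45.75 = -148.95 ft.
Pressure head at well A: ψ = 144·P/γ = 144 × 53.9 / 62.4 = 124.38 ft.
Total head at well A: h = z + ψ = -259.92 + 124.38 = -135.54 ft.
Head difference: h(well G) − h(well A) = -148.95 − (-135.54) = -13.41 ft.
Hydraulic gradient: i = |Δh| / L = 13.41 / 5897 = 0.00227.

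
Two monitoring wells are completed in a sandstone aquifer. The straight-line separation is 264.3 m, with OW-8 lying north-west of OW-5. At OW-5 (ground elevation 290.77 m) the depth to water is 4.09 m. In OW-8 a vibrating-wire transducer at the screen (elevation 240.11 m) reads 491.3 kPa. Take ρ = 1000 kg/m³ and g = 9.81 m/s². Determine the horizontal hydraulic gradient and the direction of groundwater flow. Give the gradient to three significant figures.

i ≈ 0.0133; groundwater flows toward the south-east

Total head at OW-5: h = 290.77 − 4.09 = 286.68 m.
Pressure head at OW-8: ψ = P/(ρg) = 491.3×1000 / (1000 × 9.81) = 50.08 m.
Total head at OW-8: h = z + ψ = 240.11 + 50.08 = 290.19 m.
Head difference: h(OW-5) − h(OW-8) = 286.68 − 290.19 = -3.51 m.
Hydraulic gradient: i = |Δh| / L = 3.51 / 264.3 = 0.0133.
Flow is from higher to lower head: from OW-8 toward OW-5, i.e. toward the south-east.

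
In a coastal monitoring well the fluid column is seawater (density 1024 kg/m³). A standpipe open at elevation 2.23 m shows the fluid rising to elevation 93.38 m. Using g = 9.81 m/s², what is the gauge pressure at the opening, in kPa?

P ≈ 916 kPa

Pressure head ψ = h − z = 93.38 − 2.23 = 91.15 m.
P = ρgψ = 1024 × 9.81 × 91.15 = 915642 Pa ≈ 916 kPa.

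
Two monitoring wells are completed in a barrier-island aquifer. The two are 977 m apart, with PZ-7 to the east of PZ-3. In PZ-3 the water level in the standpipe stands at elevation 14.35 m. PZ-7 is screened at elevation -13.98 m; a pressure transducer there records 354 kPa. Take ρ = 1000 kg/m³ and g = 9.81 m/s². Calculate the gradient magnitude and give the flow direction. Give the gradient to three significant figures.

i ≈ 0.00794; groundwater flows toward the west

Total head at PZ-3: h = 14.35 m (water level in the piezometer is the total head).
Pressure head at PZ-7: ψ = P/(ρg) = 354×1000 / (1000 × 9.81) = 36.09 m.
Total head at PZ-7: h = z + ψ = -13.98 + 36.09 = 22.11 m.
Head difference: h(PZ-3) − h(PZ-7) = 14.35 − 22.11 = -7.76 m.
Hydraulic gradient: i = |Δh| / L = 7.76 / 977 = 0.00794.
Flow is from higher to lower head: from PZ-7 toward PZ-3, i.e. toward the west.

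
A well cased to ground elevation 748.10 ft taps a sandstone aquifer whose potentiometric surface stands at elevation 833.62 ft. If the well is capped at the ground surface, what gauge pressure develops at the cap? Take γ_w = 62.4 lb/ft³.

Head above the cap: Δh = 833.62 − 748.10 = 85.52 ft.
P = γΔh/144 = 62.4 × 85.52 / 144 = 37.1 psi.

P ≈ 37.1 psi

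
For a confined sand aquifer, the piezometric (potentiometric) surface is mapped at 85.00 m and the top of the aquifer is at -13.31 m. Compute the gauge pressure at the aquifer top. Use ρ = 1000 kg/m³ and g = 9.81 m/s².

Pressure head at the aquifer top: ψ = h − z = 85.00 − (-13.31) = 98.31 m.
P = ρgψ = 1000 × 9.81 × 98.31 = 964421 Pa ≈ 964 kPa.

P ≈ 964 kPa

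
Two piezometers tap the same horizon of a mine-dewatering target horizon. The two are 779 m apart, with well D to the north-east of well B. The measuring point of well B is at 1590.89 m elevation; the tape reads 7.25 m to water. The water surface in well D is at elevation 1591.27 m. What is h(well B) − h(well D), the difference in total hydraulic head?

Δh ≈ -7.63 m

Total head at well B: h = 1590.89 − 7.25 = 1583.64 m.
Total head at well D: h = 1591.27 m (water level in the piezometer is the total head).
Head difference: h(well B) − h(well D) = 1583.64 − 1591.27 = -7.63 m.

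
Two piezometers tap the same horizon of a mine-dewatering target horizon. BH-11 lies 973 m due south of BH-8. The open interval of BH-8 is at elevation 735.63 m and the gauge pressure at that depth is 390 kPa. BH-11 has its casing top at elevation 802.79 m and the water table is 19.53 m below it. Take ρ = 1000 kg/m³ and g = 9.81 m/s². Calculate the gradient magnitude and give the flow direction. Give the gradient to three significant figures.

i ≈ 0.00809; groundwater flows toward the north

Pressure head at BH-8: ψ = P/(ρg) = 390×1000 / (1000 × 9.81) = 39.76 m.
Total head at BH-8: h = z + ψ = 735.63 + 39.76 = 775.39 m.
Total head at BH-11: h = 802.79 − 19.53 = 783.26 m.
Head difference: h(BH-8) − h(BH-11) = 775.39 − 783.26 = -7.87 m.
Hydraulic gradient: i = |Δh| / L = 7.87 / 973 = 0.00809.
Flow is from higher to lower head: from BH-11 toward BH-8, i.e. toward the north.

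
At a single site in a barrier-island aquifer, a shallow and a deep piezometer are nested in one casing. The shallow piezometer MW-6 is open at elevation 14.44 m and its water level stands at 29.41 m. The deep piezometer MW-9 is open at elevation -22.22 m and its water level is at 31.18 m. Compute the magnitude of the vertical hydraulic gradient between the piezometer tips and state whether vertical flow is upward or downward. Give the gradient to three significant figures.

Total head at MW-6: h = 29.41 m (water level in the standpipe).
Total head at MW-9: h = 31.18 m.
Δh = h(MW-6) − h(MW-9) = 29.41 − 31.18 = -1.77 m.
Vertical separation Δz = 14.44 − (-22.22) = 36.66 m.
|i_v| = |Δh| / Δz = 1.77 / 36.66 = 0.0483.
Head is higher in the deep piezometer, so vertical flow is upward (discharge condition).

|i_v| ≈ 0.0483; vertical flow is upward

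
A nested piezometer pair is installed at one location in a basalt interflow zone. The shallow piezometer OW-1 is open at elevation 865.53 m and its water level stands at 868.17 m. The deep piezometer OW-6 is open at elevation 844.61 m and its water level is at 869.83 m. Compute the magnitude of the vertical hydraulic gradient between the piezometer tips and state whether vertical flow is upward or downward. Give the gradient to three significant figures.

Total head at OW-1: h = 868.17 m (water level in the standpipe).
Total head at OW-6: h = 869.83 m.
Δh = h(OW-1) − h(OW-6) = 868.17 − 869.83 = -1.66 m.
Vertical separation Δz = 865.53 − 844.61 = 20.92 m.
|i_v| = |Δh| / Δz = 1.66 / 20.92 = 0.0793.
Head is higher in the deep piezometer, so vertical flow is upward (discharge condition).

|i_v| ≈ 0.0793; vertical flow is upward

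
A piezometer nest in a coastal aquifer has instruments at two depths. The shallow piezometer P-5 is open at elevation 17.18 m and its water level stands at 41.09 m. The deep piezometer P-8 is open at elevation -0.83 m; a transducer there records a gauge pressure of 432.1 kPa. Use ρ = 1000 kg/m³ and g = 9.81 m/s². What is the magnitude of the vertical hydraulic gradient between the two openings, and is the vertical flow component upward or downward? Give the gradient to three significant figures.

|i_v| ≈ 0.118; vertical flow is upward

Total head at P-5: h = 41.09 m (water level in the standpipe).
Pressure head at P-8: ψ = P/(ρg) = 432.1×1000 / (1000 × 9.81) = 44.05 m.
Total head at P-8: h = z + ψ = -0.83 + 44.05 = 43.22 m.
Δh = h(P-5) − h(P-8) = 41.09 − 43.22 = -2.13 m.
Vertical separation Δz = 17.18 − (-0.83) = 18.01 m.
|i_v| = |Δh| / Δz = 2.13 / 18.01 = 0.118.
Head is higher in the deep piezometer, so vertical flow is upward (discharge condition).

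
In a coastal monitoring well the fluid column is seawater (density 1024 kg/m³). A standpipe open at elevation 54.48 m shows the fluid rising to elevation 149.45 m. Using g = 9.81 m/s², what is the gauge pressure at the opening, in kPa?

Pressure head ψ = h − z = 149.45 − 54.48 = 94.97 m.
P = ρgψ = 1024 × 9.81 × 94.97 = 954015 Pa ≈ 954 kPa.

P ≈ 954 kPa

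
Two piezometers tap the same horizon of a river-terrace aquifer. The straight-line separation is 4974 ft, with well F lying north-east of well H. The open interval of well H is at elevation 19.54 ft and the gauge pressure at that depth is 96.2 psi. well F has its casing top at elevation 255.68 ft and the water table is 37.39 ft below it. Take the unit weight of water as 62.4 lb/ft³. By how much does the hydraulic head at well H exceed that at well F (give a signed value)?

Δh ≈ 23.25 ft

Pressure head at well H: ψ = 144·P/γ = 144 × 96.2 / 62.4 = 222.00 ft.
Total head at well H: h = z + ψ = 19.54 + 222.00 = 241.54 ft.
Total head at well F: h = 255.68 − 37.39 = 218.29 ft.
Head difference: h(well H) − h(well F) = 241.54 − 218.29 = 23.25 ft.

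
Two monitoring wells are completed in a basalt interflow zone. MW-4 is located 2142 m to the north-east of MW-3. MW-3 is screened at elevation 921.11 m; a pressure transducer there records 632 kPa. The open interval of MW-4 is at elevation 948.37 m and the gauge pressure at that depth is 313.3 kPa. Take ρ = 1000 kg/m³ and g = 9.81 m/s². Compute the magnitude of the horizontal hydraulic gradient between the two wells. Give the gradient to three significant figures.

i ≈ 0.00244

Pressure head at MW-3: ψ = P/(ρg) = 632×1000 / (1000 × 9.81) = 64.42 m.
Total head at MW-3: h = z + ψ = 921.11 + 64.42 = 985.53 m.
Pressure head at MW-4: ψ = P/(ρg) = 313.3×1000 / (1000 × 9.81) = 31.94 m.
Total head at MW-4: h = z + ψ = 948.37 + 31.94 = 980.31 m.
Head difference: h(MW-3) − h(MW-4) = 985.53 − 980.31 = 5.22 m.
Hydraulic gradient: i = |Δh| / L = 5.22 / 2142 = 0.00244.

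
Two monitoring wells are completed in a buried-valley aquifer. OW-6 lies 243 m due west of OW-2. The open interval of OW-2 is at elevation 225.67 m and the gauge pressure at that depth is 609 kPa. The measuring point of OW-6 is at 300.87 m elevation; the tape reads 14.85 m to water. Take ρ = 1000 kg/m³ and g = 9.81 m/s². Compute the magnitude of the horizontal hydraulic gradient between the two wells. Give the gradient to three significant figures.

Pressure head at OW-2: ψ = P/(ρg) = 609×1000 / (1000 × 9.81) = 62.08 m.
Total head at OW-2: h = z + ψ = 225.67 + 62.08 = 287.75 m.
Total head at OW-6: h = 300.87 − 14.85 = 286.02 m.
Head difference: h(OW-2) − h(OW-6) = 287.75 − 286.02 = 1.73 m.
Hydraulic gradient: i = |Δh| / L = 1.73 / 243 = 0.00712.

i ≈ 0.00712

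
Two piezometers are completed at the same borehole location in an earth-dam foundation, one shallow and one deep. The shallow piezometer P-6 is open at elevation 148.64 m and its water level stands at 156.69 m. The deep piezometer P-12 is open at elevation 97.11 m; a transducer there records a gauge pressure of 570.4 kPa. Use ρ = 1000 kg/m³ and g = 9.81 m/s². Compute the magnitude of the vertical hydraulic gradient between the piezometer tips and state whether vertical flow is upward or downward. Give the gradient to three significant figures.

Total head at P-6: h = 156.69 m (water level in the standpipe).
Pressure head at P-12: ψ = P/(ρg) = 570.4×1000 / (1000 × 9.81) = 58.14 m.
Total head at P-12: h = z + ψ = 97.11 + 58.14 = 155.25 m.
Δh = h(P-6) − h(P-12) = 156.69 − 155.25 = 1.44 m.
Vertical separation Δz = 148.64 − 97.11 = 51.53 m.
|i_v| = |Δh| / Δz = 1.44 / 51.53 = 0.0279.
Head is higher in the shallow piezometer, so vertical flow is downward (recharge condition).

|i_v| ≈ 0.0279; vertical flow is downward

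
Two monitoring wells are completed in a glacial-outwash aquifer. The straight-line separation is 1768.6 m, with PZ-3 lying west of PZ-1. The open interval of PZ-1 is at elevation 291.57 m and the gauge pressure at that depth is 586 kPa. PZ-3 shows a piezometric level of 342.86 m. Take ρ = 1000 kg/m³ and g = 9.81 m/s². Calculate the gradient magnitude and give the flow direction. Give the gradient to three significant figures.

i ≈ 0.00477; groundwater flows toward the west

Pressure head at PZ-1: ψ = P/(ρg) = 586×1000 / (1000 × 9.81) = 59.73 m.
Total head at PZ-1: h = z + ψ = 291.57 + 59.73 = 351.30 m.
Total head at PZ-3: h = 342.86 m (water level in the piezometer is the total head).
Head difference: h(PZ-1) − h(PZ-3) = 351.30 − 342.86 = 8.44 m.
Hydraulic gradient: i = |Δh| / L = 8.44 / 1768.6 = 0.00477.
Flow is from higher to lower head: from PZ-1 toward PZ-3, i.e. toward the west.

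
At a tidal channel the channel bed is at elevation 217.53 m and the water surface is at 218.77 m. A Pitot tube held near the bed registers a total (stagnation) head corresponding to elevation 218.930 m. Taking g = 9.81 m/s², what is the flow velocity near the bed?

Near the bed, under hydrostatic conditions, the piezometric head (z + ψ) equals the free-surface elevation, 218.77 m.
Velocity head = total − piezometric = 218.930 − 218.77 = 0.160 m.
v = √(2g·h_v) = √(2 × 9.81 × 0.160) = 1.77 m/s.

v ≈ 1.77 m/s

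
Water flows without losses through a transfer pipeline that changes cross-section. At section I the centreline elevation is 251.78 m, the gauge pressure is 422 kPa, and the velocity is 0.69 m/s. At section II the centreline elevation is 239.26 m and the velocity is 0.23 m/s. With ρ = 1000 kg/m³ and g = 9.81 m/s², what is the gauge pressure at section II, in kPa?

P₂ ≈ 545 kPa

Pressure head at I: ψ₁ = P₁/(ρg) = 422×1000 / (1000 × 9.81) = 43.02 m.
Velocity heads: v₁²/2g = 0.69²/19.62 = 0.024 m; v₂²/2g = 0.23²/19.62 = 0.003 m.
Total head H = z₁ + ψ₁ + v₁²/2g = 251.78 + 43.02 + 0.024 = 294.82 m.
ψ₂ = H − z₂ − v₂²/2g = 294.82 − 239.26 − 0.003 = 55.56 m.
P₂ = ρgψ₂ = 1000 × 9.81 × 55.56 ≈ 545 kPa.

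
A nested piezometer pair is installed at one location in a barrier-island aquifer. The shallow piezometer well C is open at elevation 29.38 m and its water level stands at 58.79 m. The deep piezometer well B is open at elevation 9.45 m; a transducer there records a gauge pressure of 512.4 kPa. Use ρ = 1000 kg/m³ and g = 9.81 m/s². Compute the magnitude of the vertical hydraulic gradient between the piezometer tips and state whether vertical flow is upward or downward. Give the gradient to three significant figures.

Total head at well C: h = 58.79 m (water level in the standpipe).
Pressure head at well B: ψ = P/(ρg) = 512.4×1000 / (1000 × 9.81) = 52.23 m.
Total head at well B: h = z + ψ = 9.45 + 52.23 = 61.68 m.
Δh = h(well C) − h(well B) = 58.79 − 61.68 = -2.89 m.
Vertical separation Δz = 29.38 − 9.45 = 19.93 m.
|i_v| = |Δh| / Δz = 2.89 / 19.93 = 0.145.
Head is higher in the deep piezometer, so vertical flow is upward (discharge condition).

|i_v| ≈ 0.145; vertical flow is upward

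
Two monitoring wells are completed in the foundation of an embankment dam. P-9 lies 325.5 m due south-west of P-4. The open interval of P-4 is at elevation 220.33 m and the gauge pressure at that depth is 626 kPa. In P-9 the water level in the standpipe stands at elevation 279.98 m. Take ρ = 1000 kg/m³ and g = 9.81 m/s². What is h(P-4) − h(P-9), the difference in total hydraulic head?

Δh ≈ 4.16 m

Pressure head at P-4: ψ = P/(ρg) = 626×1000 / (1000 × 9.81) = 63.81 m.
Total head at P-4: h = z + ψ = 220.33 + 63.81 = 284.14 m.
Total head at P-9: h = 279.98 m (water level in the piezometer is the total head).
Head difference: h(P-4) − h(P-9) = 284.14 − 279.98 = 4.16 m.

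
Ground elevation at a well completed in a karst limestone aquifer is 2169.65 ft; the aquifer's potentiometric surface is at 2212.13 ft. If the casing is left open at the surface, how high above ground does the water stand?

≈ 42.48 ft above ground

Water rises to the potentiometric surface, so the rise above ground = 2212.13 − 2169.65 = 42.48 ft.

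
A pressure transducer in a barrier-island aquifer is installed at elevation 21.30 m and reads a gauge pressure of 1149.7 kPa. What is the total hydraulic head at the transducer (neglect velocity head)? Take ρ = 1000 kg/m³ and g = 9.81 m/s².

h ≈ 138.50 m

ψ = P/(ρg) = 1149.7×1000 / (1000 × 9.81) = 117.20 m.
h = z + ψ = 21.30 + 117.20 = 138.50 m.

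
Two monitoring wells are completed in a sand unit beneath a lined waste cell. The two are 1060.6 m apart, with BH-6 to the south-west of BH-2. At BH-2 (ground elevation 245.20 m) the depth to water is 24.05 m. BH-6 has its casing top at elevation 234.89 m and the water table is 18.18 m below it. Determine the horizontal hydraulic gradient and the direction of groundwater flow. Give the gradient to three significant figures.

i ≈ 0.00419; groundwater flows toward the south-west

Total head at BH-2: h = 245.20 − 24.05 = 221.15 m.
Total head at BH-6: h = 234.89 − 18.18 = 216.71 m.
Head difference: h(BH-2) − h(BH-6) = 221.15 − 216.71 = 4.44 m.
Hydraulic gradient: i = |Δh| / L = 4.44 / 1060.6 = 0.00419.
Flow is from higher to lower head: from BH-2 toward BH-6, i.e. toward the south-west.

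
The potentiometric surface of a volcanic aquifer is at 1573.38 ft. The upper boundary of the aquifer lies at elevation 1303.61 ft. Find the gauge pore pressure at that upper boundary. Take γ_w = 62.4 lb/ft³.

Pressure head at the aquifer top: ψ = h − z = 1573.38 − 1303.61 = 269.77 ft.
P = γψ/144 = 62.4 × 269.77 / 144 = 117 psi.

P ≈ 117 psi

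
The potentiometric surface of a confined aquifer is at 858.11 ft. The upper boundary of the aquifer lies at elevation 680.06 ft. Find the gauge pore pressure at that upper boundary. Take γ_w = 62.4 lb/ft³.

P ≈ 77.2 psi

Pressure head at the aquifer top: ψ = h − z = 858.11 − 680.06 = 178.05 ft.
P = γψ/144 = 62.4 × 178.05 / 144 = 77.2 psi.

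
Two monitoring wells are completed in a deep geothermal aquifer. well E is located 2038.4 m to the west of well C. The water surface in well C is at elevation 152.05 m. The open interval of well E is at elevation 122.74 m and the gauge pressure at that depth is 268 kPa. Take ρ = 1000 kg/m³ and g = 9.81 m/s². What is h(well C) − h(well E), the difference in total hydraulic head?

Total head at well C: h = 152.05 m (water level in the piezometer is the total head).
Pressure head at well E: ψ = P/(ρg) = 268×1000 / (1000 × 9.81) = 27.32 m.
Total head at well E: h = z + ψ = 122.74 + 27.32 = 150.06 m.
Head difference: h(well C) − h(well E) = 152.05 − 150.06 = 1.99 m.

Δh ≈ 1.99 m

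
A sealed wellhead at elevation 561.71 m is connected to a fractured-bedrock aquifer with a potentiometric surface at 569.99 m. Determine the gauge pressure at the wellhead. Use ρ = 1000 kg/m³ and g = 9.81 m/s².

P ≈ 81.2 kPa

Head above the cap: Δh = 569.99 − 561.71 = 8.28 m.
P = ρgΔh = 1000 × 9.81 × 8.28 = 81227 Pa ≈ 81.2 kPa.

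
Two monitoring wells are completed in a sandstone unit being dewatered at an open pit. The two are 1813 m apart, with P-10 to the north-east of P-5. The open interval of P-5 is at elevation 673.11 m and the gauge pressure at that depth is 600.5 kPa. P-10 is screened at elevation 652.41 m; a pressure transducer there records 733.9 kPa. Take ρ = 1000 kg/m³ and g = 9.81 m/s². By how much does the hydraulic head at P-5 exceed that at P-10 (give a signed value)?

Pressure head at P-5: ψ = P/(ρg) = 600.5×1000 / (1000 × 9.81) = 61.21 m.
Total head at P-5: h = z + ψ = 673.11 + 61.21 = 734.32 m.
Pressure head at P-10: ψ = P/(ρg) = 733.9×1000 / (1000 × 9.81) = 74.81 m.
Total head at P-10: h = z + ψ = 652.41 + 74.81 = 727.22 m.
Head difference: h(P-5) − h(P-10) = 734.32 − 727.22 = 7.10 m.

Δh ≈ 7.10 m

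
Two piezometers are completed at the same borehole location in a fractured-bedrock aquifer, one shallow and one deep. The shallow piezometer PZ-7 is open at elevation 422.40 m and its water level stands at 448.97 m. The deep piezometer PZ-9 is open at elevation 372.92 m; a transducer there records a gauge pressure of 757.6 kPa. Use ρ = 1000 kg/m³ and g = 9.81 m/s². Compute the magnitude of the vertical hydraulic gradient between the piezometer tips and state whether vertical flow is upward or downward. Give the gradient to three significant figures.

Total head at PZ-7: h = 448.97 m (water level in the standpipe).
Pressure head at PZ-9: ψ = P/(ρg) = 757.6×1000 / (1000 × 9.81) = 77.23 m.
Total head at PZ-9: h = z + ψ = 372.92 + 77.23 = 450.15 m.
Δh = h(PZ-7) − h(PZ-9) = 448.97 − 450.15 = -1.18 m.
Vertical separation Δz = 422.40 − 372.92 = 49.48 m.
|i_v| = |Δh| / Δz = 1.18 / 49.48 = 0.0238.
Head is higher in the deep piezometer, so vertical flow is upward (discharge condition).

|i_v| ≈ 0.0238; vertical flow is upward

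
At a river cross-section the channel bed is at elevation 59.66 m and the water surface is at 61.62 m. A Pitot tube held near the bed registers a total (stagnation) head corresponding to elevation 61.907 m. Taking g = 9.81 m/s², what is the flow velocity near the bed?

Near the bed, under hydrostatic conditions, the piezometric head (z + ψ) equals the free-surface elevation, 61.62 m.
Velocity head = total − piezometric = 61.907 − 61.62 = 0.287 m.
v = √(2g·h_v) = √(2 × 9.81 × 0.287) = 2.37 m/s.

v ≈ 2.37 m/s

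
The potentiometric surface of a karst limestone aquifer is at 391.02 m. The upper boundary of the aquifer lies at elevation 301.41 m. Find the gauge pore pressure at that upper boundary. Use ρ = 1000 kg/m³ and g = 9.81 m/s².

P ≈ 879 kPa

Pressure head at the aquifer top: ψ = h − z = 391.02 − 301.41 = 89.61 m.
P = ρgψ = 1000 × 9.81 × 89.61 = 879074 Pa ≈ 879 kPa.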